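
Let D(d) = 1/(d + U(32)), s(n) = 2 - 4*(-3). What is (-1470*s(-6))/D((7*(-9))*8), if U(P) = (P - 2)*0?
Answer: 10372320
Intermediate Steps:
s(n) = 14 (s(n) = 2 + 12 = 14)
U(P) = 0 (U(P) = (-2 + P)*0 = 0)
D(d) = 1/d (D(d) = 1/(d + 0) = 1/d)
(-1470*s(-6))/D((7*(-9))*8) = (-1470*14)/(1/((7*(-9))*8)) = -20580*(-63*8) = -20580/(1/(-504)) = -20580/(-1/504) = -20580*(-504) = 10372320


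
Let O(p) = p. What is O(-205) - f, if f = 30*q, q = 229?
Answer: -7075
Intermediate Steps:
f = 6870 (f = 30*229 = 6870)
O(-205) - f = -205 - 1*6870 = -205 - 6870 = -7075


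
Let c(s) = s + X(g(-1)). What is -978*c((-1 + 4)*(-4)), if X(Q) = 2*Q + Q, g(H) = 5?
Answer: -2934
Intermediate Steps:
X(Q) = 3*Q
c(s) = 15 + s (c(s) = s + 3*5 = s + 15 = 15 + s)
-978*c((-1 + 4)*(-4)) = -978*(15 + (-1 + 4)*(-4)) = -978*(15 + 3*(-4)) = -978*(15 - 12) = -978*3 = -2934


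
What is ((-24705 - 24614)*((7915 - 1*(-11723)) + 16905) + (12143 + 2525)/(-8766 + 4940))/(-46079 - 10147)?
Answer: 3447731454455/107560338 ≈ 32054.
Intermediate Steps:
((-24705 - 24614)*((7915 - 1*(-11723)) + 16905) + (12143 + 2525)/(-8766 + 4940))/(-46079 - 10147) = (-49319*((7915 + 11723) + 16905) + 14668/(-3826))/(-56226) = (-49319*(19638 + 16905) + 14668*(-1/3826))*(-1/56226) = (-49319*36543 - 7334/1913)*(-1/56226) = (-1802264217 - 7334/1913)*(-1/56226) = -3447731454455/1913*(-1/56226) = 3447731454455/107560338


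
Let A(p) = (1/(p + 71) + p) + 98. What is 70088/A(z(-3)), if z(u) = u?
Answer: 4765984/6461 ≈ 737.65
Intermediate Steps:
A(p) = 98 + p + 1/(71 + p) (A(p) = (1/(71 + p) + p) + 98 = (p + 1/(71 + p)) + 98 = 98 + p + 1/(71 + p))
70088/A(z(-3)) = 70088/(((6959 + (-3)² + 169*(-3))/(71 - 3))) = 70088/(((6959 + 9 - 507)/68)) = 70088/(((1/68)*6461)) = 70088/(6461/68) = 70088*(68/6461) = 4765984/6461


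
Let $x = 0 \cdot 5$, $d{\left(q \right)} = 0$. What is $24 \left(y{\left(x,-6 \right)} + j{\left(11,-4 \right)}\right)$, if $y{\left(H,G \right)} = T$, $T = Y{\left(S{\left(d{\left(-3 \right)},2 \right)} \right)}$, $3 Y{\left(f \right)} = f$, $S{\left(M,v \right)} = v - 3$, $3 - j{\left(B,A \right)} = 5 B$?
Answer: $-1256$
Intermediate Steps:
$j{\left(B,A \right)} = 3 - 5 B$
$S{\left(M,v \right)} = -3 + v$
$x = 0$
$Y{\left(f \right)} = \frac{f}{3}$
$T = - \frac{1}{3}$ ($T = \frac{-3 + 2}{3} = \frac{1}{3} \left(-1\right) = - \frac{1}{3} \approx -0.33333$)
$y{\left(H,G \right)} = - \frac{1}{3}$
$24 \left(y{\left(x,-6 \right)} + j{\left(11,-4 \right)}\right) = 24 \left(- \frac{1}{3} + \left(3 - 55\right)\right) = 24 \left(- \frac{1}{3} - 52\right) = 24 \left(- \frac{157}{3}\right) = -1256$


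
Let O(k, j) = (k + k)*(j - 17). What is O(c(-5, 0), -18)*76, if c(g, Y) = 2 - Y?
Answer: -10640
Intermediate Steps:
O(k, j) = 2*k*(-17 + j) (O(k, j) = (2*k)*(-17 + j) = 2*k*(-17 + j))
O(c(-5, 0), -18)*76 = (2*(2 - 1*0)*(-17 - 18))*76 = (2*(2 + 0)*(-35))*76 = (2*2*(-35))*76 = -140*76 = -10640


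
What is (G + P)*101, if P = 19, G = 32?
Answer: 5151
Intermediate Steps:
(G + P)*101 = (32 + 19)*101 = 51*101 = 5151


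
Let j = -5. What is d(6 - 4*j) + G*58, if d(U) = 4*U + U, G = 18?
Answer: 1174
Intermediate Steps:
d(U) = 5*U
d(6 - 4*j) + G*58 = 5*(6 - 4*(-5)) + 18*58 = 5*(6 + 20) + 1044 = 5*26 + 1044 = 130 + 1044 = 1174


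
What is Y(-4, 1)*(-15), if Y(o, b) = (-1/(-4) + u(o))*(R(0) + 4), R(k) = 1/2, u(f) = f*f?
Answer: -8775/8 ≈ -1096.9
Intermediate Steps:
u(f) = f²
R(k) = ½
Y(o, b) = 9/8 + 9*o²/2 (Y(o, b) = (-1/(-4) + o²)*(½ + 4) = (-1*(-¼) + o²)*(9/2) = (¼ + o²)*(9/2) = 9/8 + 9*o²/2)
Y(-4, 1)*(-15) = (9/8 + (9/2)*(-4)²)*(-15) = (9/8 + (9/2)*16)*(-15) = (9/8 + 72)*(-15) = (585/8)*(-15) = -8775/8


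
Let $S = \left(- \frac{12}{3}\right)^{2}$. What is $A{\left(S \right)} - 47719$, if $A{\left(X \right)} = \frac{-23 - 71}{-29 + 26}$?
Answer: $- \frac{143063}{3} \approx -47688.0$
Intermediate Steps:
$S = 16$ ($S = \left(\left(-12\right) \frac{1}{3}\right)^{2} = \left(-4\right)^{2} = 16$)
$A{\left(X \right)} = \frac{94}{3}$ ($A{\left(X \right)} = - \frac{94}{-3} = \left(-94\right) \left(- \frac{1}{3}\right) = \frac{94}{3}$)
$A{\left(S \right)} - 47719 = \frac{94}{3} - 47719 = - \frac{143063}{3}$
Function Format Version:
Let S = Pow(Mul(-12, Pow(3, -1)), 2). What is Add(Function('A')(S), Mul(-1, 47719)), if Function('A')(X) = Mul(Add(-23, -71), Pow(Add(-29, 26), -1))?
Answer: Rational(-143063, 3) ≈ -47688.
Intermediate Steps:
S = 16 (S = Pow(Mul(-12, Rational(1, 3)), 2) = Pow(-4, 2) = 16)
Function('A')(X) = Rational(94, 3) (Function('A')(X) = Mul(-94, Pow(-3, -1)) = Mul(-94, Rational(-1, 3)) = Rational(94, 3))
Add(Function('A')(S), Mul(-1, 47719)) = Add(Rational(94, 3), Mul(-1, 47719)) = Add(Rational(94, 3), -47719) = Rational(-143063, 3)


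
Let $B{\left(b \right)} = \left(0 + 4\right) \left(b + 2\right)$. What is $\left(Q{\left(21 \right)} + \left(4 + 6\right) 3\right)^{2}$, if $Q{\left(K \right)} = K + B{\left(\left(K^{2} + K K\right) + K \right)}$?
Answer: $13476241$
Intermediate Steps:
$B{\left(b \right)} = 8 + 4 b$ ($B{\left(b \right)} = 4 \left(2 + b\right) = 8 + 4 b$)
$Q{\left(K \right)} = 8 + 5 K + 8 K^{2}$ ($Q{\left(K \right)} = K + \left(8 + 4 \left(\left(K^{2} + K K\right) + K\right)\right) = K + \left(8 + 4 \left(\left(K^{2} + K^{2}\right) + K\right)\right) = K + \left(8 + 4 \left(2 K^{2} + K\right)\right) = K + \left(8 + 4 \left(K + 2 K^{2}\right)\right) = K + \left(8 + \left(4 K + 8 K^{2}\right)\right) = K + \left(8 + 4 K + 8 K^{2}\right) = 8 + 5 K + 8 K^{2}$)
$\left(Q{\left(21 \right)} + \left(4 + 6\right) 3\right)^{2} = \left(\left(8 + 5 \cdot 21 + 8 \cdot 21^{2}\right) + \left(4 + 6\right) 3\right)^{2} = \left(\left(8 + 105 + 8 \cdot 441\right) + 10 \cdot 3\right)^{2} = \left(\left(8 + 105 + 3528\right) + 30\right)^{2} = \left(3641 + 30\right)^{2} = 3671^{2} = 13476241$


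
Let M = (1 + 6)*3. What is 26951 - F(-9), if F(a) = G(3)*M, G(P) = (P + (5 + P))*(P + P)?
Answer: 25565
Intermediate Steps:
M = 21 (M = 7*3 = 21)
G(P) = 2*P*(5 + 2*P) (G(P) = (5 + 2*P)*(2*P) = 2*P*(5 + 2*P))
F(a) = 1386 (F(a) = (2*3*(5 + 2*3))*21 = (2*3*(5 + 6))*21 = (2*3*11)*21 = 66*21 = 1386)
26951 - F(-9) = 26951 - 1*1386 = 26951 - 1386 = 25565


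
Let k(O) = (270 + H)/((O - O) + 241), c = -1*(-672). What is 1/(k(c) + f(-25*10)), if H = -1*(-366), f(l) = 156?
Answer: 241/38232 ≈ 0.0063036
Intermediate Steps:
H = 366
c = 672
k(O) = 636/241 (k(O) = (270 + 366)/((O - O) + 241) = 636/(0 + 241) = 636/241)
1/(k(c) + f(-25*10)) = 1/(636/241 + 156) = 1/(38232/241) = 241/38232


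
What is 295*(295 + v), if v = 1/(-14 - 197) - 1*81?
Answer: 13320135/211 ≈ 63129.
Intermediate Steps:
v = -17092/211 (v = 1/(-211) - 81 = -1/211 - 81 = -17092/211 ≈ -81.005)
295*(295 + v) = 295*(295 - 17092/211) = 295*(45153/211) = 13320135/211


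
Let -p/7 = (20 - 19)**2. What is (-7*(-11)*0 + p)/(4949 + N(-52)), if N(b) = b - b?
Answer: -1/707 ≈ -0.0014144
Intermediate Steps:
p = -7 (p = -7*(20 - 19)**2 = -7*1**2 = -7*1 = -7)
N(b) = 0
(-7*(-11)*0 + p)/(4949 + N(-52)) = (-7*(-11)*0 - 7)/(4949 + 0) = (77*0 - 7)/4949 = (0 - 7)*(1/4949) = -7*1/4949 = -1/707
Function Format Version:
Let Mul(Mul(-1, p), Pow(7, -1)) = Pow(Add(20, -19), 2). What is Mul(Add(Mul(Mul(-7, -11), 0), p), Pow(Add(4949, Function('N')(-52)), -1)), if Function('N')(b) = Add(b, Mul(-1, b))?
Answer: Rational(-1, 707) ≈ -0.0014144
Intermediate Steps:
p = -7 (p = Mul(-7, Pow(Add(20, -19), 2)) = Mul(-7, Pow(1, 2)) = Mul(-7, 1) = -7)
Function('N')(b) = 0
Mul(Add(Mul(Mul(-7, -11), 0), p), Pow(Add(4949, Function('N')(-52)), -1)) = Mul(Add(Mul(Mul(-7, -11), 0), -7), Pow(Add(4949, 0), -1)) = Mul(Add(Mul(77, 0), -7), Pow(4949, -1)) = Mul(Add(0, -7), Rational(1, 4949)) = Mul(-7, Rational(1, 4949)) = Rational(-1, 707)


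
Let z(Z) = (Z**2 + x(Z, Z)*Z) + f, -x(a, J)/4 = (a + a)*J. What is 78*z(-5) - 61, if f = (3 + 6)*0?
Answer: 79889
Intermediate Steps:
x(a, J) = -8*J*a (x(a, J) = -4*(a + a)*J = -4*2*a*J = -8*J*a)
f = 0 (f = 9*0 = 0)
z(Z) = Z**2 - 8*Z**3 (z(Z) = (Z**2 + (-8*Z*Z)*Z) + 0 = (Z**2 + (-8*Z**2)*Z) + 0 = (Z**2 - 8*Z**3) + 0 = Z**2 - 8*Z**3)
78*z(-5) - 61 = 78*((-5)**2*(1 - 8*(-5))) - 61 = 78*(25*(1 + 40)) - 61 = 78*(25*41) - 61 = 78*1025 - 61 = 79950 - 61 = 79889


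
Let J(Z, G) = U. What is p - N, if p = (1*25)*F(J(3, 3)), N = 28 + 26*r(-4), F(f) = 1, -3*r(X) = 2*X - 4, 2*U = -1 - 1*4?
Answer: -107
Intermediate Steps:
U = -5/2 (U = (-1 - 1*4)/2 = (-1 - 4)/2 = (1/2)*(-5) = -5/2 ≈ -2.5000)
J(Z, G) = -5/2
r(X) = 4/3 - 2*X/3 (r(X) = -(2*X - 4)/3 = -(-4 + 2*X)/3 = 4/3 - 2*X/3)
N = 132 (N = 28 + 26*(4/3 - 2/3*(-4)) = 28 + 26*(4/3 + 8/3) = 28 + 26*4 = 28 + 104 = 132)
p = 25 (p = (1*25)*1 = 25*1 = 25)
p - N = 25 - 1*132 = 25 - 132 = -107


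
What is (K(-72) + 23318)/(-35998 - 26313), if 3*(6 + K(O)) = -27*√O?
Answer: -23312/62311 + 54*I*√2/62311 ≈ -0.37412 + 0.0012256*I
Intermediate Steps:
K(O) = -6 - 9*√O (K(O) = -6 + (-27*√O)/3 = -6 - 9*√O)
(K(-72) + 23318)/(-35998 - 26313) = ((-6 - 54*I*√2) + 23318)/(-35998 - 26313) = ((-6 - 54*I*√2) + 23318)/(-62311) = ((-6 - 54*I*√2) + 23318)*(-1/62311) = (23312 - 54*I*√2)*(-1/62311) = -23312/62311 + 54*I*√2/62311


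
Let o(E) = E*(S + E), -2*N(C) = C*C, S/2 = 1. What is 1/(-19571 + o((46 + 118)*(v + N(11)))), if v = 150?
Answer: 1/215453469 ≈ 4.6414e-9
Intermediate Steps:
S = 2 (S = 2*1 = 2)
N(C) = -C²/2 (N(C) = -C*C/2 = -C²/2)
o(E) = E*(2 + E)
1/(-19571 + o((46 + 118)*(v + N(11)))) = 1/(-19571 + ((46 + 118)*(150 - ½*11²))*(2 + (46 + 118)*(150 - ½*11²))) = 1/(-19571 + (164*(150 - ½*121))*(2 + 164*(150 - ½*121))) = 1/(-19571 + (164*(150 - 121/2))*(2 + 164*(150 - 121/2))) = 1/(-19571 + (164*(179/2))*(2 + 164*(179/2))) = 1/(-19571 + 14678*(2 + 14678)) = 1/(-19571 + 14678*14680) = 1/(-19571 + 215473040) = 1/215453469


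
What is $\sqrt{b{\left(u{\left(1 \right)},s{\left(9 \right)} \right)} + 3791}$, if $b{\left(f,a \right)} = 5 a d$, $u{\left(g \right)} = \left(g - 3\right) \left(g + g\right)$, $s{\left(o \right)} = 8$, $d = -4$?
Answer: $\sqrt{3631} \approx 60.258$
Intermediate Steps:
$u{\left(g \right)} = 2 g \left(-3 + g\right)$ ($u{\left(g \right)} = \left(-3 + g\right) 2 g = 2 g \left(-3 + g\right)$)
$b{\left(f,a \right)} = - 20 a$ ($b{\left(f,a \right)} = 5 a \left(-4\right) = - 20 a$)
$\sqrt{b{\left(u{\left(1 \right)},s{\left(9 \right)} \right)} + 3791} = \sqrt{\left(-20\right) 8 + 3791} = \sqrt{-160 + 3791} = \sqrt{3631}$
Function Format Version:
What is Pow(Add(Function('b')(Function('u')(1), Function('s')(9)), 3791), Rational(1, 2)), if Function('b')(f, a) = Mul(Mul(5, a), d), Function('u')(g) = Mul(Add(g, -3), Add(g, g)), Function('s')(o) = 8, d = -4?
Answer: Pow(3631, Rational(1, 2)) ≈ 60.258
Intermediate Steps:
Function('u')(g) = Mul(2, g, Add(-3, g)) (Function('u')(g) = Mul(Add(-3, g), Mul(2, g)) = Mul(2, g, Add(-3, g)))
Function('b')(f, a) = Mul(-20, a) (Function('b')(f, a) = Mul(Mul(5, a), -4) = Mul(-20, a))
Pow(Add(Function('b')(Function('u')(1), Function('s')(9)), 3791), Rational(1, 2)) = Pow(Add(Mul(-20, 8), 3791), Rational(1, 2)) = Pow(Add(-160, 3791), Rational(1, 2)) = Pow(3631, Rational(1, 2))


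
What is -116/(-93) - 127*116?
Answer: -1369960/93 ≈ -14731.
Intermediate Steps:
-116/(-93) - 127*116 = -116*(-1/93) - 14732 = 116/93 - 14732 = -1369960/93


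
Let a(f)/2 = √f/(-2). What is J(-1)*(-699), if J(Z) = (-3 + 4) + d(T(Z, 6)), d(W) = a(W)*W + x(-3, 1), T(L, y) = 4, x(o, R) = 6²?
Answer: -20271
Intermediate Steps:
x(o, R) = 36
a(f) = -√f (a(f) = 2*(√f/(-2)) = 2*(-√f/2) = -√f)
d(W) = 36 - W^(3/2) (d(W) = (-√W)*W + 36 = -W^(3/2) + 36 = 36 - W^(3/2))
J(Z) = 29 (J(Z) = (-3 + 4) + (36 - 4^(3/2)) = 1 + (36 - 1*8) = 1 + (36 - 8) = 1 + 28 = 29)
J(-1)*(-699) = 29*(-699) = -20271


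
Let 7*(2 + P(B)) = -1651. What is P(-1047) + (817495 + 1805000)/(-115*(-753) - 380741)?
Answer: -508110555/2059022 ≈ -246.77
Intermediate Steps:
P(B) = -1665/7 (P(B) = -2 + (⅐)*(-1651) = -2 - 1651/7 = -1665/7)
P(-1047) + (817495 + 1805000)/(-115*(-753) - 380741) = -1665/7 + (817495 + 1805000)/(-115*(-753) - 380741) = -1665/7 + 2622495/(86595 - 380741) = -1665/7 + 2622495/(-294146) = -1665/7 + 2622495*(-1/294146) = -1665/7 - 2622495/294146 = -508110555/2059022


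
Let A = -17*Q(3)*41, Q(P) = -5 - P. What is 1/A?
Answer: 1/5576 ≈ 0.00017934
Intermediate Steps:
A = 5576 (A = -17*(-5 - 1*3)*41 = -17*(-5 - 3)*41 = -17*(-8)*41 = 136*41 = 5576)
1/A = 1/5576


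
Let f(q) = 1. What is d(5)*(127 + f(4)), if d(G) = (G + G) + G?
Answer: 1920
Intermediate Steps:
d(G) = 3*G (d(G) = 2*G + G = 3*G)
d(5)*(127 + f(4)) = (3*5)*(127 + 1) = 15*128 = 1920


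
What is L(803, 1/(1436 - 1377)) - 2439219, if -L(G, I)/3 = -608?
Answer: -2437395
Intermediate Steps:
L(G, I) = 1824 (L(G, I) = -3*(-608) = 1824)
L(803, 1/(1436 - 1377)) - 2439219 = 1824 - 2439219 = -2437395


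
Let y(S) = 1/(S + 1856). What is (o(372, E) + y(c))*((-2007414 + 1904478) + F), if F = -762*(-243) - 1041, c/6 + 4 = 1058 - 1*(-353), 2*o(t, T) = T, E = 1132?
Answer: 473223807441/10298 ≈ 4.5953e+7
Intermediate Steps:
o(t, T) = T/2
c = 8442 (c = -24 + 6*(1058 - 1*(-353)) = -24 + 6*(1058 + 353) = -24 + 6*1411 = -24 + 8466 = 8442)
y(S) = 1/(1856 + S)
F = 184125 (F = 185166 - 1041 = 184125)
(o(372, E) + y(c))*((-2007414 + 1904478) + F) = ((1/2)*1132 + 1/(1856 + 8442))*((-2007414 + 1904478) + 184125) = (566 + 1/10298)*(-102936 + 184125) = (566 + 1/10298)*81189 = (5828669/10298)*81189 = 473223807441/10298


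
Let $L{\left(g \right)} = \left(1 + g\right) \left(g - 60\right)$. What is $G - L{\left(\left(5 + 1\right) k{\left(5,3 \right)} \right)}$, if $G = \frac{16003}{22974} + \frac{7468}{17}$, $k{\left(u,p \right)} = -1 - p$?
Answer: $- \frac{582716173}{390558} \approx -1492.0$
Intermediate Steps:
$L{\left(g \right)} = \left(1 + g\right) \left(-60 + g\right)$
$G = \frac{171841883}{390558}$ ($G = 16003 \cdot \frac{1}{22974} + 7468 \cdot \frac{1}{17} = \frac{16003}{22974} + \frac{7468}{17} = \frac{171841883}{390558} \approx 439.99$)
$G - L{\left(\left(5 + 1\right) k{\left(5,3 \right)} \right)} = \frac{171841883}{390558} - \left(-60 + \left(\left(5 + 1\right) \left(-1 - 3\right)\right)^{2} - 59 \left(5 + 1\right) \left(-1 - 3\right)\right) = \frac{171841883}{390558} - \left(-60 + \left(6 \left(-1 - 3\right)\right)^{2} - 59 \cdot 6 \left(-1 - 3\right)\right) = \frac{171841883}{390558} - \left(-60 + \left(6 \left(-4\right)\right)^{2} - 59 \cdot 6 \left(-4\right)\right) = \frac{171841883}{390558} - \left(-60 + \left(-24\right)^{2} - -1416\right) = \frac{171841883}{390558} - \left(-60 + 576 + 1416\right) = \frac{171841883}{390558} - 1932 = - \frac{582716173}{390558}$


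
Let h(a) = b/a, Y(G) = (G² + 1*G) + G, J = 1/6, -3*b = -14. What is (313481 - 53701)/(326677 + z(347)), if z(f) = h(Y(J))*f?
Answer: 3377140/4305097 ≈ 0.78445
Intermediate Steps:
b = 14/3 (b = -⅓*(-14) = 14/3 ≈ 4.6667)
J = ⅙ ≈ 0.16667
Y(G) = G² + 2*G (Y(G) = (G² + G) + G = (G + G²) + G = G² + 2*G)
h(a) = 14/(3*a)
z(f) = 168*f/13 (z(f) = (14/(3*(((2 + ⅙)/6))))*f = (14/(3*(((⅙)*(13/6)))))*f = (14/(3*(13/36)))*f = ((14/3)*(36/13))*f = 168*f/13)
(313481 - 53701)/(326677 + z(347)) = (313481 - 53701)/(326677 + (168/13)*347) = 259780/(326677 + 58296/13) = 259780/(4305097/13) = 259780*(13/4305097) = 3377140/4305097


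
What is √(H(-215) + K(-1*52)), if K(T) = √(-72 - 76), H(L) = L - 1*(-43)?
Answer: √(-172 + 2*I*√37) ≈ 0.46352 + 13.123*I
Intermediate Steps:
H(L) = 43 + L (H(L) = L + 43 = 43 + L)
K(T) = 2*I*√37 (K(T) = √(-148) = 2*I*√37)
√(H(-215) + K(-1*52)) = √((43 - 215) + 2*I*√37) = √(-172 + 2*I*√37)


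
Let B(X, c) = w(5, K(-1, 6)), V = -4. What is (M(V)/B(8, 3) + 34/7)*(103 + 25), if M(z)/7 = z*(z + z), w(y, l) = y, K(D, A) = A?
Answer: 222464/35 ≈ 6356.1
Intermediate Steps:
B(X, c) = 5
M(z) = 14*z² (M(z) = 7*(z*(z + z)) = 7*(z*(2*z)) = 7*(2*z²) = 14*z²)
(M(V)/B(8, 3) + 34/7)*(103 + 25) = ((14*(-4)²)/5 + 34/7)*(103 + 25) = ((14*16)*(⅕) + 34*(⅐))*128 = (224*(⅕) + 34/7)*128 = (224/5 + 34/7)*128 = (1738/35)*128 = 222464/35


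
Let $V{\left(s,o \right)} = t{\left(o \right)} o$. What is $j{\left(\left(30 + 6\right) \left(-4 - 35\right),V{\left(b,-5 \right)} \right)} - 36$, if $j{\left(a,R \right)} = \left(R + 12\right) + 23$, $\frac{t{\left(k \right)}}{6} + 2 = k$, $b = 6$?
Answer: $209$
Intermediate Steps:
$t{\left(k \right)} = -12 + 6 k$
$V{\left(s,o \right)} = o \left(-12 + 6 o\right)$ ($V{\left(s,o \right)} = \left(-12 + 6 o\right) o = o \left(-12 + 6 o\right)$)
$j{\left(a,R \right)} = 35 + R$ ($j{\left(a,R \right)} = \left(12 + R\right) + 23 = 35 + R$)
$j{\left(\left(30 + 6\right) \left(-4 - 35\right),V{\left(b,-5 \right)} \right)} - 36 = \left(35 + 6 \left(-5\right) \left(-2 - 5\right)\right) - 36 = \left(35 + 6 \left(-5\right) \left(-7\right)\right) - 36 = \left(35 + 210\right) - 36 = 245 - 36 = 209$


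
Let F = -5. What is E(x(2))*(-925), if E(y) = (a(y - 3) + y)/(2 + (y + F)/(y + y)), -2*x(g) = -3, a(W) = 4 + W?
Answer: -4440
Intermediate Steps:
x(g) = 3/2 (x(g) = -½*(-3) = 3/2)
E(y) = (1 + 2*y)/(2 + (-5 + y)/(2*y)) (E(y) = ((4 + (y - 3)) + y)/(2 + (y - 5)/(y + y)) = ((4 + (-3 + y)) + y)/(2 + (-5 + y)/((2*y))) = ((1 + y) + y)/(2 + (-5 + y)*(1/(2*y))) = (1 + 2*y)/(2 + (-5 + y)/(2*y)))
E(x(2))*(-925) = ((⅖)*(3/2)*(1 + 2*(3/2))/(-1 + 3/2))*(-925) = ((⅖)*(3/2)*(1 + 3)/(½))*(-925) = ((⅖)*(3/2)*2*4)*(-925) = (24/5)*(-925) = -4440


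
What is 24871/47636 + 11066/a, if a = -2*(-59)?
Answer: 265037377/2810524 ≈ 94.302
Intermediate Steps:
a = 118
24871/47636 + 11066/a = 24871/47636 + 11066/118 = 24871*(1/47636) + 11066*(1/118) = 24871/47636 + 5533/59 = 265037377/2810524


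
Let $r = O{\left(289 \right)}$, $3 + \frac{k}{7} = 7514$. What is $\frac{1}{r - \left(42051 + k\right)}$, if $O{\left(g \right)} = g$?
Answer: $- \frac{1}{94339} \approx -1.06 \cdot 10^{-5}$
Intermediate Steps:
$k = 52577$ ($k = -21 + 7 \cdot 7514 = -21 + 52598 = 52577$)
$r = 289$
$\frac{1}{r - \left(42051 + k\right)} = \frac{1}{289 - 94628} = \frac{1}{-94339} = - \frac{1}{94339}$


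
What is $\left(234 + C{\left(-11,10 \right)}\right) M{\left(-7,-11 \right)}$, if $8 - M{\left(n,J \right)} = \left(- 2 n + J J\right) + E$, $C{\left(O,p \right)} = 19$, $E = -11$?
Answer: $-29348$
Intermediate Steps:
$M{\left(n,J \right)} = 19 - J^{2} + 2 n$ ($M{\left(n,J \right)} = 8 - \left(\left(- 2 n + J J\right) - 11\right) = 8 - \left(\left(- 2 n + J^{2}\right) - 11\right) = 8 - \left(\left(J^{2} - 2 n\right) - 11\right) = 8 - \left(-11 + J^{2} - 2 n\right) = 8 + \left(11 - J^{2} + 2 n\right) = 19 - J^{2} + 2 n$)
$\left(234 + C{\left(-11,10 \right)}\right) M{\left(-7,-11 \right)} = \left(234 + 19\right) \left(19 - \left(-11\right)^{2} + 2 \left(-7\right)\right) = 253 \left(19 - 121 - 14\right) = 253 \left(-116\right) = -29348$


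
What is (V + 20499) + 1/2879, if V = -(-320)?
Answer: 59937902/2879 ≈ 20819.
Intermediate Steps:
V = 320 (V = -32*(-10) = 320)
(V + 20499) + 1/2879 = (320 + 20499) + 1/2879 = 20819 + 1/2879 = 59937902/2879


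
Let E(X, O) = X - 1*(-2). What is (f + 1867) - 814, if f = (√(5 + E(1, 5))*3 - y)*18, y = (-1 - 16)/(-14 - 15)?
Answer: 30231/29 + 108*√2 ≈ 1195.2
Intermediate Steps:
E(X, O) = 2 + X (E(X, O) = X + 2 = 2 + X)
y = 17/29 (y = -17/(-29) = -17*(-1/29) = 17/29 ≈ 0.58621)
f = -306/29 + 108*√2 (f = (√(5 + (2 + 1))*3 - 1*17/29)*18 = (√(5 + 3)*3 - 17/29)*18 = (√8*3 - 17/29)*18 = ((2*√2)*3 - 17/29)*18 = (6*√2 - 17/29)*18 = (-17/29 + 6*√2)*18 = -306/29 + 108*√2 ≈ 142.18)
(f + 1867) - 814 = ((-306/29 + 108*√2) + 1867) - 814 = (53837/29 + 108*√2) - 814 = 30231/29 + 108*√2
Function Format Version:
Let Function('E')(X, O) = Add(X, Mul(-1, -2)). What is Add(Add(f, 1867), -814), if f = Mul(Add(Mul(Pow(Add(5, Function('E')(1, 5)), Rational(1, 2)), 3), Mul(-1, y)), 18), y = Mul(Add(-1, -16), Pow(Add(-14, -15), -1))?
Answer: Add(Rational(30231, 29), Mul(108, Pow(2, Rational(1, 2)))) ≈ 1195.2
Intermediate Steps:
Function('E')(X, O) = Add(2, X) (Function('E')(X, O) = Add(X, 2) = Add(2, X))
y = Rational(17, 29) (y = Mul(-17, Pow(-29, -1)) = Mul(-17, Rational(-1, 29)) = Rational(17, 29) ≈ 0.58621)
f = Add(Rational(-306, 29), Mul(108, Pow(2, Rational(1, 2)))) (f = Mul(Add(Mul(Pow(Add(5, Add(2, 1)), Rational(1, 2)), 3), Mul(-1, Rational(17, 29))), 18) = Mul(Add(Mul(Pow(Add(5, 3), Rational(1, 2)), 3), Rational(-17, 29)), 18) = Mul(Add(Mul(Pow(8, Rational(1, 2)), 3), Rational(-17, 29)), 18) = Mul(Add(Mul(Mul(2, Pow(2, Rational(1, 2))), 3), Rational(-17, 29)), 18) = Mul(Add(Mul(6, Pow(2, Rational(1, 2))), Rational(-17, 29)), 18) = Mul(Add(Rational(-17, 29), Mul(6, Pow(2, Rational(1, 2)))), 18) = Add(Rational(-306, 29), Mul(108, Pow(2, Rational(1, 2)))) ≈ 142.18)
Add(Add(f, 1867), -814) = Add(Add(Add(Rational(-306, 29), Mul(108, Pow(2, Rational(1, 2)))), 1867), -814) = Add(Add(Rational(53837, 29), Mul(108, Pow(2, Rational(1, 2)))), -814) = Add(Rational(30231, 29), Mul(108, Pow(2, Rational(1, 2))))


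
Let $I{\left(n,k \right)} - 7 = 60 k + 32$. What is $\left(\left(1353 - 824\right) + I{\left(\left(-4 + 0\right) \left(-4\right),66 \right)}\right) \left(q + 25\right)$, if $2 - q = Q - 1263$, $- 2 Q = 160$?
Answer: $6203360$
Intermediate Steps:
$Q = -80$ ($Q = \left(- \frac{1}{2}\right) 160 = -80$)
$I{\left(n,k \right)} = 39 + 60 k$ ($I{\left(n,k \right)} = 7 + \left(60 k + 32\right) = 7 + \left(32 + 60 k\right) = 39 + 60 k$)
$q = 1345$ ($q = 2 - \left(-80 - 1263\right) = 2 - -1343 = 2 + 1343 = 1345$)
$\left(\left(1353 - 824\right) + I{\left(\left(-4 + 0\right) \left(-4\right),66 \right)}\right) \left(q + 25\right) = \left(\left(1353 - 824\right) + \left(39 + 60 \cdot 66\right)\right) \left(1345 + 25\right) = \left(529 + \left(39 + 3960\right)\right) 1370 = \left(529 + 3999\right) 1370 = 4528 \cdot 1370 = 6203360$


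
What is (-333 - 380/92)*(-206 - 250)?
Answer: 3535824/23 ≈ 1.5373e+5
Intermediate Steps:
(-333 - 380/92)*(-206 - 250) = (-333 - 380*1/92)*(-456) = (-333 - 95/23)*(-456) = -7754/23*(-456) = 3535824/23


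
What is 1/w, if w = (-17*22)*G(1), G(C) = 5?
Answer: -1/1870 ≈ -0.00053476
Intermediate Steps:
w = -1870 (w = -17*22*5 = -374*5 = -1870)
1/w = 1/(-1870) = -1/1870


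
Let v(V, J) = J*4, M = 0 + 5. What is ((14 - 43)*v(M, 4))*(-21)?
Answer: 9744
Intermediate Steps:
M = 5
v(V, J) = 4*J
((14 - 43)*v(M, 4))*(-21) = ((14 - 43)*(4*4))*(-21) = -29*16*(-21) = -464*(-21) = 9744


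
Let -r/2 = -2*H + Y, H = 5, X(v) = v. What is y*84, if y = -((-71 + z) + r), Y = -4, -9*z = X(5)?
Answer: 10976/3 ≈ 3658.7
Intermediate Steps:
z = -5/9 (z = -⅑*5 = -5/9 ≈ -0.55556)
r = 28 (r = -2*(-2*5 - 4) = -2*(-10 - 4) = -2*(-14) = 28)
y = 392/9 (y = -((-71 - 5/9) + 28) = -(-644/9 + 28) = -1*(-392/9) = 392/9 ≈ 43.556)
y*84 = (392/9)*84 = 10976/3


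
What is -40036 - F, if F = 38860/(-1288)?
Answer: -12881877/322 ≈ -40006.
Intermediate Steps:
F = -9715/322 (F = 38860*(-1/1288) = -9715/322 ≈ -30.171)
-40036 - F = -40036 - 1*(-9715/322) = -40036 + 9715/322 = -12881877/322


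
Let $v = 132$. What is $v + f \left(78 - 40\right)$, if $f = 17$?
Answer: $778$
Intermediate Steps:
$v + f \left(78 - 40\right) = 132 + 17 \left(78 - 40\right) = 132 + 17 \cdot 38 = 132 + 646 = 778$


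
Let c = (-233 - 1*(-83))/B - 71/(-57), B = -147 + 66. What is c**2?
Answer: 2524921/263169 ≈ 9.5943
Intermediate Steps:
B = -81
c = 1589/513 (c = (-233 - 1*(-83))/(-81) - 71/(-57) = (-233 + 83)*(-1/81) - 71*(-1/57) = -150*(-1/81) + 71/57 = 50/27 + 71/57 = 1589/513 ≈ 3.0975)
c**2 = (1589/513)**2 = 2524921/263169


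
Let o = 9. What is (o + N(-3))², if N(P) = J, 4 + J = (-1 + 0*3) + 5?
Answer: 81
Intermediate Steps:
J = 0 (J = -4 + ((-1 + 0*3) + 5) = -4 + ((-1 + 0) + 5) = -4 + (-1 + 5) = -4 + 4 = 0)
N(P) = 0
(o + N(-3))² = (9 + 0)² = 9² = 81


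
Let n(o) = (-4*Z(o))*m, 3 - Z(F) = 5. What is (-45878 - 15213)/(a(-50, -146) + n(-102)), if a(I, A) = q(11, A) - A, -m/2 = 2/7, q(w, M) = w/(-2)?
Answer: -855274/1903 ≈ -449.43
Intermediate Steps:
Z(F) = -2 (Z(F) = 3 - 1*5 = 3 - 5 = -2)
q(w, M) = -w/2 (q(w, M) = w*(-1/2) = -w/2)
m = -4/7 ≈ -0.57143
a(I, A) = -11/2 - A (a(I, A) = -1/2*11 - A = -11/2 - A)
n(o) = -32/7 (n(o) = -4*(-2)*(-4/7) = 8*(-4/7) = -32/7)
(-45878 - 15213)/(a(-50, -146) + n(-102)) = (-45878 - 15213)/((-11/2 - 1*(-146)) - 32/7) = -61091/((-11/2 + 146) - 32/7) = -61091/(281/2 - 32/7) = -61091/1903/14 = -61091*14/1903 = -855274/1903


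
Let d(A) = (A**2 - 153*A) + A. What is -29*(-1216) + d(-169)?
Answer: 89513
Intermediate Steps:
d(A) = A**2 - 152*A
-29*(-1216) + d(-169) = -29*(-1216) - 169*(-152 - 169) = 35264 - 169*(-321) = 35264 + 54249 = 89513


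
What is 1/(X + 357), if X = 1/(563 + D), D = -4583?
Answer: 4020/1435139 ≈ 0.0028011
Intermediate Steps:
X = -1/4020 (X = 1/(563 - 4583) = 1/(-4020) = -1/4020 ≈ -0.00024876)
1/(X + 357) = 1/(-1/4020 + 357) = 1/(1435139/4020) = 4020/1435139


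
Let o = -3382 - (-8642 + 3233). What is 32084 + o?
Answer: 34111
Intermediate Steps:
o = 2027 (o = -3382 - 1*(-5409) = -3382 + 5409 = 2027)
32084 + o = 32084 + 2027 = 34111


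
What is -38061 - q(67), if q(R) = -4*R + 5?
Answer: -37798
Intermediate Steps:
q(R) = 5 - 4*R
-38061 - q(67) = -38061 - (5 - 4*67) = -38061 - (5 - 268) = -38061 - 1*(-263) = -38061 + 263 = -37798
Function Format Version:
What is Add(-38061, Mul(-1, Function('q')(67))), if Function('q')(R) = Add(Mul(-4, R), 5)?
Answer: -37798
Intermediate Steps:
Function('q')(R) = Add(5, Mul(-4, R))
Add(-38061, Mul(-1, Function('q')(67))) = Add(-38061, Mul(-1, Add(5, Mul(-4, 67)))) = Add(-38061, Mul(-1, Add(5, -268))) = Add(-38061, Mul(-1, -263)) = Add(-38061, 263) = -37798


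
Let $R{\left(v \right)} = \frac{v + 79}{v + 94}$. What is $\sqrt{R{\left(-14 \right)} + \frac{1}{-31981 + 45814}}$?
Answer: $\frac{\sqrt{276421765}}{18444} \approx 0.90143$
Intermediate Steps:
$R{\left(v \right)} = \frac{79 + v}{94 + v}$
$\sqrt{R{\left(-14 \right)} + \frac{1}{-31981 + 45814}} = \sqrt{\frac{79 - 14}{94 - 14} + \frac{1}{-31981 + 45814}} = \sqrt{\frac{1}{80} \cdot 65 + \frac{1}{13833}} = \sqrt{\frac{13}{16} + \frac{1}{13833}} = \sqrt{\frac{179845}{221328}} = \frac{\sqrt{276421765}}{18444}$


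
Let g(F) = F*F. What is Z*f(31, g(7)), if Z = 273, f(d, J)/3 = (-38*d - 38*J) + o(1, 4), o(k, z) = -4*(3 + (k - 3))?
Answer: -2493036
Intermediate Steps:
g(F) = F**2
o(k, z) = -4*k (o(k, z) = -4*(3 + (-3 + k)) = -4*k)
f(d, J) = -12 - 114*J - 114*d (f(d, J) = 3*((-38*d - 38*J) - 4*1) = 3*((-38*J - 38*d) - 4) = 3*(-4 - 38*J - 38*d) = -12 - 114*J - 114*d)
Z*f(31, g(7)) = 273*(-12 - 114*7**2 - 114*31) = 273*(-12 - 114*49 - 3534) = 273*(-12 - 5586 - 3534) = 273*(-9132) = -2493036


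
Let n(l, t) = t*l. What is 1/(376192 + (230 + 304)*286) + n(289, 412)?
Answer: 62976970289/528916 ≈ 1.1907e+5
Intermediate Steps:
n(l, t) = l*t
1/(376192 + (230 + 304)*286) + n(289, 412) = 1/(376192 + (230 + 304)*286) + 289*412 = 1/(376192 + 534*286) + 119068 = 1/(376192 + 152724) + 119068 = 1/528916 + 119068 = 62976970289/528916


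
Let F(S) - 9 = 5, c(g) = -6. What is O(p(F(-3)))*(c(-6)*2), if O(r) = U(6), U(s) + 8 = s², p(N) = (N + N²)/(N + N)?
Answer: -336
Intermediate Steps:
F(S) = 14 (F(S) = 9 + 5 = 14)
p(N) = (N + N²)/(2*N) (p(N) = (N + N²)/((2*N)) = (N + N²)*(1/(2*N)) = (N + N²)/(2*N))
U(s) = -8 + s²
O(r) = 28 (O(r) = -8 + 6² = -8 + 36 = 28)
O(p(F(-3)))*(c(-6)*2) = 28*(-6*2) = 28*(-12) = -336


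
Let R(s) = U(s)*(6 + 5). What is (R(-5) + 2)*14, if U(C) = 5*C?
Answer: -3822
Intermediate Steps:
R(s) = 55*s (R(s) = (5*s)*(6 + 5) = (5*s)*11 = 55*s)
(R(-5) + 2)*14 = (55*(-5) + 2)*14 = (-275 + 2)*14 = -273*14 = -3822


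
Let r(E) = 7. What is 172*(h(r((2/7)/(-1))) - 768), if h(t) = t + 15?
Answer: -128312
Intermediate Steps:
h(t) = 15 + t
172*(h(r((2/7)/(-1))) - 768) = 172*((15 + 7) - 768) = 172*(22 - 768) = 172*(-746) = -128312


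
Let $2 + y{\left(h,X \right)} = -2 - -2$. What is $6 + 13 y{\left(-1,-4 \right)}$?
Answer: $-20$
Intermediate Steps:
$y{\left(h,X \right)} = -2$ ($y{\left(h,X \right)} = -2 - 0 = -2 + \left(-2 + 2\right) = -2 + 0 = -2$)
$6 + 13 y{\left(-1,-4 \right)} = 6 + 13 \left(-2\right) = 6 - 26 = -20$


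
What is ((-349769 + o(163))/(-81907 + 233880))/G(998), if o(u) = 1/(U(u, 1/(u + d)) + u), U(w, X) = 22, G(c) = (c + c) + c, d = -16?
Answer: -10784544/14029387495 ≈ -0.00076871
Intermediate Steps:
G(c) = 3*c (G(c) = 2*c + c = 3*c)
o(u) = 1/(22 + u)
((-349769 + o(163))/(-81907 + 233880))/G(998) = ((-349769 + 1/(22 + 163))/(-81907 + 233880))/((3*998)) = ((-349769 + 1/185)/151973)/2994 = ((-349769 + 1/185)*(1/151973))*(1/2994) = -64707264/185*1/151973*(1/2994) = -64707264/28115005*1/2994 = -10784544/14029387495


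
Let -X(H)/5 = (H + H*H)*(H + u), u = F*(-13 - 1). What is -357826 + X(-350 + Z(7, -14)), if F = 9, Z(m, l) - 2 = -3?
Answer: 292639424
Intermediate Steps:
Z(m, l) = -1 (Z(m, l) = 2 - 3 = -1)
u = -126 (u = 9*(-13 - 1) = 9*(-14) = -126)
X(H) = -5*(-126 + H)*(H + H²) (X(H) = -5*(H + H*H)*(H - 126) = -5*(H + H²)*(-126 + H) = -5*(-126 + H)*(H + H²))
-357826 + X(-350 + Z(7, -14)) = -357826 + 5*(-350 - 1)*(126 - (-350 - 1)² + 125*(-350 - 1)) = -357826 + 5*(-351)*(126 - 1*(-351)² + 125*(-351)) = -357826 + 5*(-351)*(126 - 1*123201 - 43875) = -357826 + 5*(-351)*(126 - 123201 - 43875) = -357826 + 5*(-351)*(-166950) = -357826 + 292997250 = 292639424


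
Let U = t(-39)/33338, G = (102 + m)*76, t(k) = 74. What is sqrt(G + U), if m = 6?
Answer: 13*sqrt(13494905689)/16669 ≈ 90.598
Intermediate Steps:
G = 8208 (G = (102 + 6)*76 = 108*76 = 8208)
U = 37/16669 (U = 74/33338 = 74*(1/33338) = 37/16669 ≈ 0.0022197)
sqrt(G + U) = sqrt(8208 + 37/16669) = sqrt(136819189/16669) = 13*sqrt(13494905689)/16669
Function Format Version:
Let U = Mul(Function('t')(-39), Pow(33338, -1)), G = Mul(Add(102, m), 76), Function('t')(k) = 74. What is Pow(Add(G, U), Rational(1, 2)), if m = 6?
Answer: Mul(Rational(13, 16669), Pow(13494905689, Rational(1, 2))) ≈ 90.598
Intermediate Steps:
G = 8208 (G = Mul(Add(102, 6), 76) = Mul(108, 76) = 8208)
U = Rational(37, 16669) (U = Mul(74, Pow(33338, -1)) = Mul(74, Rational(1, 33338)) = Rational(37, 16669) ≈ 0.0022197)
Pow(Add(G, U), Rational(1, 2)) = Pow(Add(8208, Rational(37, 16669)), Rational(1, 2)) = Pow(Rational(136819189, 16669), Rational(1, 2)) = Mul(Rational(13, 16669), Pow(13494905689, Rational(1, 2)))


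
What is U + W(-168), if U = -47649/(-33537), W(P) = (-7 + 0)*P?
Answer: 1880341/1597 ≈ 1177.4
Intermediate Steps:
W(P) = -7*P
U = 2269/1597 (U = -47649*(-1/33537) = 2269/1597 ≈ 1.4208)
U + W(-168) = 2269/1597 - 7*(-168) = 2269/1597 + 1176 = 1880341/1597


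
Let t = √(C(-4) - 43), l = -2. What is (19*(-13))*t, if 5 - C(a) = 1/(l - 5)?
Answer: -247*I*√1855/7 ≈ -1519.7*I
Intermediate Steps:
C(a) = 36/7 (C(a) = 5 - 1/(-2 - 5) = 5 - 1/(-7) = 5 - 1*(-⅐) = 5 + ⅐ = 36/7)
t = I*√1855/7 (t = √(36/7 - 43) = √(-265/7) = I*√1855/7 ≈ 6.1528*I)
(19*(-13))*t = (19*(-13))*(I*√1855/7) = -247*I*√1855/7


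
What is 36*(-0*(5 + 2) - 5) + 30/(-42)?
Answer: -1265/7 ≈ -180.71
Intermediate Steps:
36*(-0*(5 + 2) - 5) + 30/(-42) = 36*(-0*7 - 5) + 30*(-1/42) = 36*(-5*0 - 5) - 5/7 = 36*(0 - 5) - 5/7 = 36*(-5) - 5/7 = -180 - 5/7 = -1265/7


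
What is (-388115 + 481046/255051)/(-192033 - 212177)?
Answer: 98988637819/103094164710 ≈ 0.96018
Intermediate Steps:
(-388115 + 481046/255051)/(-192033 - 212177) = (-388115 + 481046*(1/255051))/(-404210) = (-388115 + 481046/255051)*(-1/404210) = -98988637819/255051*(-1/404210) = 98988637819/103094164710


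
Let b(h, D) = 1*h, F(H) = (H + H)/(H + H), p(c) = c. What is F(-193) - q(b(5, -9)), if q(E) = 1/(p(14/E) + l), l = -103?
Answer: 506/501 ≈ 1.0100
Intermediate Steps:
F(H) = 1 (F(H) = (2*H)/((2*H)) = (2*H)*(1/(2*H)) = 1)
b(h, D) = h
q(E) = 1/(-103 + 14/E) (q(E) = 1/(14/E - 103) = 1/(-103 + 14/E))
F(-193) - q(b(5, -9)) = 1 - (-1)*5/(-14 + 103*5) = 1 - (-1)*5/(-14 + 515) = 1 - (-1)*5/501 = 1 - 1*(-5/501) = 1 + 5/501 = 506/501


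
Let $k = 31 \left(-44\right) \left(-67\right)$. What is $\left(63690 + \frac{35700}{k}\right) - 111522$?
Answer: $- \frac{1092808779}{22847} \approx -47832.0$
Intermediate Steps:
$k = 91388$ ($k = \left(-1364\right) \left(-67\right) = 91388$)
$\left(63690 + \frac{35700}{k}\right) - 111522 = \left(63690 + \frac{35700}{91388}\right) - 111522 = \left(63690 + 35700 \cdot \frac{1}{91388}\right) - 111522 = \left(63690 + \frac{8925}{22847}\right) - 111522 = \frac{1455134355}{22847} - 111522 = - \frac{1092808779}{22847}$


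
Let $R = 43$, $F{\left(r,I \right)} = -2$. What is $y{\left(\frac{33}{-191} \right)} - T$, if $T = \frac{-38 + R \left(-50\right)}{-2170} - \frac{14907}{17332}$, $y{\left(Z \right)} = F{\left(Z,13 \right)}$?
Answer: $- \frac{5771079}{2686460} \approx -2.1482$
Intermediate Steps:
$y{\left(Z \right)} = -2$
$T = \frac{398159}{2686460}$ ($T = \frac{-38 + 43 \left(-50\right)}{-2170} - \frac{14907}{17332} = \left(-38 - 2150\right) \left(- \frac{1}{2170}\right) - \frac{14907}{17332} = \left(-2188\right) \left(- \frac{1}{2170}\right) - \frac{14907}{17332} = \frac{1094}{1085} - \frac{14907}{17332} = \frac{398159}{2686460} \approx 0.14821$)
$y{\left(\frac{33}{-191} \right)} - T = -2 - \frac{398159}{2686460} = - \frac{5771079}{2686460}$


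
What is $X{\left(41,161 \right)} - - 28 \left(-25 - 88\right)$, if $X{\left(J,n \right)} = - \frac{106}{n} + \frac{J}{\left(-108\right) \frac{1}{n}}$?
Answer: $- \frac{56089841}{17388} \approx -3225.8$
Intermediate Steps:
$X{\left(J,n \right)} = - \frac{106}{n} - \frac{J n}{108}$ ($X{\left(J,n \right)} = - \frac{106}{n} + J \left(- \frac{n}{108}\right) = - \frac{106}{n} - \frac{J n}{108}$)
$X{\left(41,161 \right)} - - 28 \left(-25 - 88\right) = \left(- \frac{106}{161} - \frac{41}{108} \cdot 161\right) - - 28 \left(-25 - 88\right) = \left(\left(-106\right) \frac{1}{161} - \frac{6601}{108}\right) - \left(-28\right) \left(-113\right) = \left(- \frac{106}{161} - \frac{6601}{108}\right) - 3164 = - \frac{1074209}{17388} - 3164 = - \frac{56089841}{17388}$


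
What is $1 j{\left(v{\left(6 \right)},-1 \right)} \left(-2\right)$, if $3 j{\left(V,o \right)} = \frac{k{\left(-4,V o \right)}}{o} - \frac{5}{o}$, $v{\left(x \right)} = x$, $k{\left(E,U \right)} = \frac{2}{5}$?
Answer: $- \frac{46}{15} \approx -3.0667$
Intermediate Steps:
$k{\left(E,U \right)} = \frac{2}{5}$ ($k{\left(E,U \right)} = 2 \cdot \frac{1}{5} = \frac{2}{5}$)
$j{\left(V,o \right)} = - \frac{23}{15 o}$ ($j{\left(V,o \right)} = \frac{\frac{2}{5 o} - \frac{5}{o}}{3} = \frac{\left(- \frac{23}{5}\right) \frac{1}{o}}{3} = - \frac{23}{15 o}$)
$1 j{\left(v{\left(6 \right)},-1 \right)} \left(-2\right) = 1 \left(- \frac{23}{15 \left(-1\right)}\right) \left(-2\right) = 1 \left(\left(- \frac{23}{15}\right) \left(-1\right)\right) \left(-2\right) = 1 \cdot \frac{23}{15} \left(-2\right) = \frac{23}{15} \left(-2\right) = - \frac{46}{15}$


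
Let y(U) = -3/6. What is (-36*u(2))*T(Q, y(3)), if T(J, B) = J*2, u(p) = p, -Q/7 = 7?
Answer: 7056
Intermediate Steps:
Q = -49 (Q = -7*7 = -49)
y(U) = -½ (y(U) = -3*⅙ = -½)
T(J, B) = 2*J
(-36*u(2))*T(Q, y(3)) = (-36*2)*(2*(-49)) = -72*(-98) = 7056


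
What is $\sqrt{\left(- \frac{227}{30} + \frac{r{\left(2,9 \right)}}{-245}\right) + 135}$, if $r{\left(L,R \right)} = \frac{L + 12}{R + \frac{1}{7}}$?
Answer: $\frac{\sqrt{73398}}{24} \approx 11.288$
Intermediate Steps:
$r{\left(L,R \right)} = \frac{12 + L}{\frac{1}{7} + R}$ ($r{\left(L,R \right)} = \frac{12 + L}{R + \frac{1}{7}} = \frac{12 + L}{\frac{1}{7} + R}$)
$\sqrt{\left(- \frac{227}{30} + \frac{r{\left(2,9 \right)}}{-245}\right) + 135} = \sqrt{\left(- \frac{227}{30} + \frac{7 \frac{1}{1 + 7 \cdot 9} \left(12 + 2\right)}{-245}\right) + 135} = \sqrt{\left(\left(-227\right) \frac{1}{30} + 7 \frac{1}{1 + 63} \cdot 14 \left(- \frac{1}{245}\right)\right) + 135} = \sqrt{\left(- \frac{227}{30} + 7 \cdot \frac{1}{64} \cdot 14 \left(- \frac{1}{245}\right)\right) + 135} = \sqrt{\left(- \frac{227}{30} + \frac{49}{32} \left(- \frac{1}{245}\right)\right) + 135} = \sqrt{\left(- \frac{227}{30} - \frac{1}{160}\right) + 135} = \sqrt{- \frac{727}{96} + 135} = \sqrt{\frac{12233}{96}} = \frac{\sqrt{73398}}{24}$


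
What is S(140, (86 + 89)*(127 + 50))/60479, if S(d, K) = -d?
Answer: -140/60479 ≈ -0.0023149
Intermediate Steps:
S(140, (86 + 89)*(127 + 50))/60479 = -1*140/60479 = -140*1/60479 = -140/60479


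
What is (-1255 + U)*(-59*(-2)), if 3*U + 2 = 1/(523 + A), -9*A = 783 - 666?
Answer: -113348971/765 ≈ -1.4817e+5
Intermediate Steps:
A = -13 (A = -(783 - 666)/9 = -⅑*117 = -13)
U = -1019/1530 (U = -⅔ + 1/(3*(523 - 13)) = -⅔ + (⅓)/510 = -⅔ + (⅓)*(1/510) = -⅔ + 1/1530 = -1019/1530 ≈ -0.66601)
(-1255 + U)*(-59*(-2)) = (-1255 - 1019/1530)*(-59*(-2)) = -1921169/1530*118 = -113348971/765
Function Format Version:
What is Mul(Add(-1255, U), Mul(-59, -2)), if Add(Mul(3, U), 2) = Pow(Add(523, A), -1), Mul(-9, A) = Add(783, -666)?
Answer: Rational(-113348971, 765) ≈ -1.4817e+5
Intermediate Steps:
A = -13 (A = Mul(Rational(-1, 9), Add(783, -666)) = Mul(Rational(-1, 9), 117) = -13)
U = Rational(-1019, 1530) (U = Add(Rational(-2, 3), Mul(Rational(1, 3), Pow(Add(523, -13), -1))) = Add(Rational(-2, 3), Mul(Rational(1, 3), Pow(510, -1))) = Add(Rational(-2, 3), Mul(Rational(1, 3), Rational(1, 510))) = Add(Rational(-2, 3), Rational(1, 1530)) = Rational(-1019, 1530) ≈ -0.66601)
Mul(Add(-1255, U), Mul(-59, -2)) = Mul(Add(-1255, Rational(-1019, 1530)), Mul(-59, -2)) = Mul(Rational(-1921169, 1530), 118) = Rational(-113348971, 765)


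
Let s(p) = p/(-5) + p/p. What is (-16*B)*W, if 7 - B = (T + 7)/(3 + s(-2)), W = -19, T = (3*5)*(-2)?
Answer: 40888/11 ≈ 3717.1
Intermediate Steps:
s(p) = 1 - p/5 (s(p) = p*(-⅕) + 1 = -p/5 + 1 = 1 - p/5)
T = -30 (T = 15*(-2) = -30)
B = 269/22 (B = 7 - (-30 + 7)/(3 + (1 - ⅕*(-2))) = 7 - (-23)/(3 + (1 + ⅖)) = 7 - (-23)/(3 + 7/5) = 7 - (-23)/22/5 = 7 - (-23)*5/22 = 7 - 1*(-115/22) = 7 + 115/22 = 269/22 ≈ 12.227)
(-16*B)*W = -16*269/22*(-19) = -2152/11*(-19) = 40888/11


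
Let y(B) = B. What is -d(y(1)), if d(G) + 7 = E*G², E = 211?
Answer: -204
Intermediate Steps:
d(G) = -7 + 211*G²
-d(y(1)) = -(-7 + 211*1²) = -(-7 + 211*1) = -(-7 + 211) = -1*204 = -204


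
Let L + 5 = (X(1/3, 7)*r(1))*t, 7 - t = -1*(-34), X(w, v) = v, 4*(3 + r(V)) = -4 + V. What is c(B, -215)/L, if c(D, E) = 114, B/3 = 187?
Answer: 456/2815 ≈ 0.16199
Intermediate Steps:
B = 561 (B = 3*187 = 561)
r(V) = -4 + V/4 (r(V) = -3 + (-4 + V)/4 = -3 + (-1 + V/4) = -4 + V/4)
t = -27 (t = 7 - (-1)*(-34) = 7 - 1*34 = 7 - 34 = -27)
L = 2815/4 (L = -5 + (7*(-4 + (¼)*1))*(-27) = -5 + (7*(-4 + ¼))*(-27) = -5 + (7*(-15/4))*(-27) = -5 - 105/4*(-27) = -5 + 2835/4 = 2815/4 ≈ 703.75)
c(B, -215)/L = 114/(2815/4) = 114*(4/2815) = 456/2815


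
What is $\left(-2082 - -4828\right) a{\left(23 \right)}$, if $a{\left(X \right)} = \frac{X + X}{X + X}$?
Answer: $2746$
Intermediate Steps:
$a{\left(X \right)} = 1$ ($a{\left(X \right)} = \frac{2 X}{2 X} = 2 X \frac{1}{2 X} = 1$)
$\left(-2082 - -4828\right) a{\left(23 \right)} = \left(-2082 - -4828\right) 1 = \left(-2082 + 4828\right) 1 = 2746 \cdot 1 = 2746$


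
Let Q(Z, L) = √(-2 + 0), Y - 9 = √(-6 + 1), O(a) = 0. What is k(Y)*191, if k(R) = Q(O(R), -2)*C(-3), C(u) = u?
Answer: -573*I*√2 ≈ -810.34*I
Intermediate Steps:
Y = 9 + I*√5 (Y = 9 + √(-6 + 1) = 9 + √(-5) = 9 + I*√5 ≈ 9.0 + 2.2361*I)
Q(Z, L) = I*√2 (Q(Z, L) = √(-2) = I*√2)
k(R) = -3*I*√2 (k(R) = (I*√2)*(-3) = -3*I*√2)
k(Y)*191 = -3*I*√2*191 = -573*I*√2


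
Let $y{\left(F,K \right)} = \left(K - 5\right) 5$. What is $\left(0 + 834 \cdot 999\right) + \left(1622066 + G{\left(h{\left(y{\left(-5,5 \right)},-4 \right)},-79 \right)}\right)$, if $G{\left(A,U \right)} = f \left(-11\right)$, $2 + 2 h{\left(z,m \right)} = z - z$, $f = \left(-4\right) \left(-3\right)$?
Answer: $2455100$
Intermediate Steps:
$y{\left(F,K \right)} = -25 + 5 K$ ($y{\left(F,K \right)} = \left(-5 + K\right) 5 = -25 + 5 K$)
$f = 12$
$h{\left(z,m \right)} = -1$ ($h{\left(z,m \right)} = -1 + \frac{z - z}{2} = -1 + \frac{1}{2} \cdot 0 = -1 + 0 = -1$)
$G{\left(A,U \right)} = -132$ ($G{\left(A,U \right)} = 12 \left(-11\right) = -132$)
$\left(0 + 834 \cdot 999\right) + \left(1622066 + G{\left(h{\left(y{\left(-5,5 \right)},-4 \right)},-79 \right)}\right) = \left(0 + 834 \cdot 999\right) + \left(1622066 - 132\right) = \left(0 + 833166\right) + 1621934 = 833166 + 1621934 = 2455100$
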